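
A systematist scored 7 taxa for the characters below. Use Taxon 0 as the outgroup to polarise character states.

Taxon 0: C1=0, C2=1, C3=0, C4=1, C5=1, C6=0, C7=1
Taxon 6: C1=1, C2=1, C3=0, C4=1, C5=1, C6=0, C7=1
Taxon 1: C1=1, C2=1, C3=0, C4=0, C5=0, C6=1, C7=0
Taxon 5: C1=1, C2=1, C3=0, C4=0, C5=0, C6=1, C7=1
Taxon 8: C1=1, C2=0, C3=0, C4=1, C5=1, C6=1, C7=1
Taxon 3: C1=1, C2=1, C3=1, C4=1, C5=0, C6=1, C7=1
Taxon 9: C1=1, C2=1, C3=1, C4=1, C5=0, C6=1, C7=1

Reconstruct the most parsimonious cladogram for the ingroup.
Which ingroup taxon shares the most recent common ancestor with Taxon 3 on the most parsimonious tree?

Character polarity is set by the outgroup: the derived state is whichever differs from the outgroup's state, so for C2, C4, C5, C7 the derived state is '0', and for the remaining characters it is '1'.
C1 (derived state '1') is shared by all ingroup taxa — unites the whole ingroup.
C2 (derived state '0') is unique to Taxon 8 (autapomorphy; uninformative for grouping).
C3 (derived state '1') is shared by Taxon 3 and Taxon 9 — a synapomorphy uniting that clade.
C4: derived state '0' in Taxon 1 and Taxon 5 only — synapomorphy for {Taxon 1, Taxon 5}.
C5 (derived state '0') is shared by Taxon 1, Taxon 3, Taxon 5, and Taxon 9 — a synapomorphy uniting that clade.
C6 (derived state '1') is shared by Taxon 1, Taxon 3, Taxon 5, Taxon 8, and Taxon 9 — a synapomorphy uniting that clade.
C7: derived state '0' in Taxon 1 only — an autapomorphy, so it tells us nothing about relationships among taxa.
Most parsimonious ingroup topology: (Taxon 6,(((Taxon 1,Taxon 5),(Taxon 3,Taxon 9)),Taxon 8)).
Taxon 3 and Taxon 9 form a cherry on this tree, so they are sister taxa.

Taxon 9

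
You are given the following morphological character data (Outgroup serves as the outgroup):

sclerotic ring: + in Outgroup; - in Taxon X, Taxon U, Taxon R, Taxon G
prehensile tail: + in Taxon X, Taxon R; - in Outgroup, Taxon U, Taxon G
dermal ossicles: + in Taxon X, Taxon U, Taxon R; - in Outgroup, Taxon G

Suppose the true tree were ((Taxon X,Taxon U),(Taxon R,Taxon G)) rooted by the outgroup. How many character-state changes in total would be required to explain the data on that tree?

5

Map each character onto ((Taxon X,Taxon U),(Taxon R,Taxon G)) (rooted by Outgroup) and count the minimum state changes it requires (Fitch parsimony):
sclerotic ring: 1; prehensile tail: 2; dermal ossicles: 2.
Total tree length = 5.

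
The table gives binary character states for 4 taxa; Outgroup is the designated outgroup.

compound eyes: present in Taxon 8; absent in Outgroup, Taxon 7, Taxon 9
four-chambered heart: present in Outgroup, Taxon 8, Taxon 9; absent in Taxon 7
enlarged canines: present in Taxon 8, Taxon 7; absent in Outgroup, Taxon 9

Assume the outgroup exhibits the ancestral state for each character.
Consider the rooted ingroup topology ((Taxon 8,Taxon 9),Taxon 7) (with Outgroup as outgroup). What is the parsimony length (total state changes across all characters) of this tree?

Map each character onto ((Taxon 8,Taxon 9),Taxon 7) (rooted by Outgroup) and count the minimum state changes it requires (Fitch parsimony):
compound eyes: 1; four-chambered heart: 1; enlarged canines: 2.
Total tree length = 4.

4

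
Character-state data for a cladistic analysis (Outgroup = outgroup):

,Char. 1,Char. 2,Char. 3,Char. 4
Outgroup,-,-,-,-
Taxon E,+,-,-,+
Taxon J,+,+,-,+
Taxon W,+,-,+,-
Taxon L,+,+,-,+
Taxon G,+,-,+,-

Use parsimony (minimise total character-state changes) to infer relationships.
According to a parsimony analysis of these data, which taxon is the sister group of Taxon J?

The outgroup has state '-' for every character, so '+' is the derived state throughout.
Char. 1 (derived state '+') is shared by all ingroup taxa — unites the whole ingroup.
Char. 2: derived state '+' in Taxon J and Taxon L only — synapomorphy for {Taxon J, Taxon L}.
Only Taxon G and Taxon W show the derived state '+' for Char. 3, supporting them as a clade.
Only Taxon E, Taxon J, and Taxon L show the derived state '+' for Char. 4, supporting them as a clade.
Most parsimonious ingroup topology: ((Taxon E,(Taxon J,Taxon L)),(Taxon W,Taxon G)).
Taxon J and Taxon L form a cherry on this tree, so they are sister taxa.

Taxon L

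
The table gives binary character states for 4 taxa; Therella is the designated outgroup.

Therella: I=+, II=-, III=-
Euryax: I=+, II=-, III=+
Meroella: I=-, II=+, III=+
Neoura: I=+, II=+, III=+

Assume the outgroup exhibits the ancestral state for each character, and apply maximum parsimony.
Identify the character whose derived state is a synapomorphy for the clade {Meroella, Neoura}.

II

Character polarity is set by the outgroup: the derived state is whichever differs from the outgroup's state, so for I the derived state is '-', and for the remaining characters it is '+'.
I (derived state '-') is unique to Meroella (autapomorphy; uninformative for grouping).
II: derived state '+' in Meroella and Neoura only — synapomorphy for {Meroella, Neoura}.
All ingroup taxa share the derived state '+' for III; it defines the ingroup but does not resolve relationships within it.
Most parsimonious ingroup topology: (Euryax,(Meroella,Neoura)).
The clade {Meroella, Neoura} is supported by II: its derived state '+' occurs in exactly those taxa and in no other taxon (including the outgroup).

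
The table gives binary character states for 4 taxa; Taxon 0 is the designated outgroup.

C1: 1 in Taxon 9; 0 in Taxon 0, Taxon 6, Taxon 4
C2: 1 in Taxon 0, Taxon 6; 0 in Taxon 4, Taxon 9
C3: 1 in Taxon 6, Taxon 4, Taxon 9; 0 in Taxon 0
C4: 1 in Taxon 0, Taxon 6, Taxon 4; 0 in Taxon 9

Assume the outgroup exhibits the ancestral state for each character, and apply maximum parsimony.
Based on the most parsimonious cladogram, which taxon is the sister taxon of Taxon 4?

Taxon 9

Character polarity is set by the outgroup: the derived state is whichever differs from the outgroup's state, so for C2, C4 the derived state is '0', and for the remaining characters it is '1'.
C1 (derived state '1') is unique to Taxon 9 (autapomorphy; uninformative for grouping).
Only Taxon 4 and Taxon 9 show the derived state '0' for C2, supporting them as a clade.
All ingroup taxa share the derived state '1' for C3; it defines the ingroup but does not resolve relationships within it.
C4: derived state '0' in Taxon 9 only — an autapomorphy, so it tells us nothing about relationships among taxa.
Most parsimonious ingroup topology: (Taxon 6,(Taxon 4,Taxon 9)).
Taxon 4 and Taxon 9 form a cherry on this tree, so they are sister taxa.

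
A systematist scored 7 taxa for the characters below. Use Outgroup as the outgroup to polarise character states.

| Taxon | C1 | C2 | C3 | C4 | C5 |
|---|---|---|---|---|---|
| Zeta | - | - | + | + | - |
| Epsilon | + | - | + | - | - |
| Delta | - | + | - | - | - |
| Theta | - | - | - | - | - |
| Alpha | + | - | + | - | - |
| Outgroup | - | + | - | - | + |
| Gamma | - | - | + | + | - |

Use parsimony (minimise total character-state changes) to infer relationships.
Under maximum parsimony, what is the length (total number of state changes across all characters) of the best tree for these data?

5

Character polarity is set by the outgroup: the derived state is whichever differs from the outgroup's state, so for C2, C5 the derived state is '-', and for the remaining characters it is '+'.
Only Alpha and Epsilon show the derived state '+' for C1, supporting them as a clade.
C2: derived state '-' in Alpha, Epsilon, Gamma, Theta, and Zeta only — synapomorphy for {Alpha, Epsilon, Gamma, Theta, Zeta}.
C3 (derived state '+') is shared by Alpha, Epsilon, Gamma, and Zeta — a synapomorphy uniting that clade.
Only Gamma and Zeta show the derived state '+' for C4, supporting them as a clade.
All ingroup taxa share the derived state '-' for C5; it defines the ingroup but does not resolve relationships within it.
Most parsimonious ingroup topology: ((((Alpha,Epsilon),(Gamma,Zeta)),Theta),Delta).
Changes per character on this tree: C1: 1; C2: 1; C3: 1; C4: 1; C5: 1.
Total = 5.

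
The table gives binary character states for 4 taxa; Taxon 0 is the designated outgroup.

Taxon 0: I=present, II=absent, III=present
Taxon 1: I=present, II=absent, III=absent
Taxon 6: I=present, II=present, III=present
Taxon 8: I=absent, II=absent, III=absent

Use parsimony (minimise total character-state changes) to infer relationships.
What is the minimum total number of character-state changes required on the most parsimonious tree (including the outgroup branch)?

3

Character polarity is set by the outgroup: the derived state is whichever differs from the outgroup's state, so for I, III the derived state is 'absent', and for the remaining characters it is 'present'.
I (derived state 'absent') is unique to Taxon 8 (autapomorphy; uninformative for grouping).
II: derived state 'present' in Taxon 6 only — an autapomorphy, so it tells us nothing about relationships among taxa.
Only Taxon 1 and Taxon 8 show the derived state 'absent' for III, supporting them as a clade.
Most parsimonious ingroup topology: ((Taxon 1,Taxon 8),Taxon 6).
Changes per character on this tree: I: 1; II: 1; III: 1.
Total = 3.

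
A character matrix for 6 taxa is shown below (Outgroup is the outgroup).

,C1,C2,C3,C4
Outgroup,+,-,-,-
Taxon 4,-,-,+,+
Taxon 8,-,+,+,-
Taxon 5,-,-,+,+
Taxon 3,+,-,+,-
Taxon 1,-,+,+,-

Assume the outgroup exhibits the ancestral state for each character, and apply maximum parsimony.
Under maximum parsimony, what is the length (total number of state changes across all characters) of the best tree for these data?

4

Character polarity is set by the outgroup: the derived state is whichever differs from the outgroup's state, so for C1 the derived state is '-', and for the remaining characters it is '+'.
C1: derived state '-' in Taxon 1, Taxon 4, Taxon 5, and Taxon 8 only — synapomorphy for {Taxon 1, Taxon 4, Taxon 5, Taxon 8}.
C2 (derived state '+') is shared by Taxon 1 and Taxon 8 — a synapomorphy uniting that clade.
All ingroup taxa share the derived state '+' for C3; it defines the ingroup but does not resolve relationships within it.
C4 (derived state '+') is shared by Taxon 4 and Taxon 5 — a synapomorphy uniting that clade.
Most parsimonious ingroup topology: (((Taxon 4,Taxon 5),(Taxon 8,Taxon 1)),Taxon 3).
Changes per character on this tree: C1: 1; C2: 1; C3: 1; C4: 1.
Total = 4.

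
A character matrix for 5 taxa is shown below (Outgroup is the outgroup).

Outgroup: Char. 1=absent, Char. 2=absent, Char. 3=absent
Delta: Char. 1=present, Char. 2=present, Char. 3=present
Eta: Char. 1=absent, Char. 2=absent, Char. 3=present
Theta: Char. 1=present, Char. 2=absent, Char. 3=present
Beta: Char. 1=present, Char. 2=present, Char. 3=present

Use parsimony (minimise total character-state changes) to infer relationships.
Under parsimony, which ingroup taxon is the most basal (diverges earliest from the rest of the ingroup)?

The outgroup has state 'absent' for every character, so 'present' is the derived state throughout.
Char. 1: derived state 'present' in Beta, Delta, and Theta only — synapomorphy for {Beta, Delta, Theta}.
Only Beta and Delta show the derived state 'present' for Char. 2, supporting them as a clade.
All ingroup taxa share the derived state 'present' for Char. 3; it defines the ingroup but does not resolve relationships within it.
Most parsimonious ingroup topology: (((Delta,Beta),Theta),Eta).
Eta is sister to the clade containing all other ingroup taxa, so it is the earliest-diverging (most basal) ingroup lineage.

Eta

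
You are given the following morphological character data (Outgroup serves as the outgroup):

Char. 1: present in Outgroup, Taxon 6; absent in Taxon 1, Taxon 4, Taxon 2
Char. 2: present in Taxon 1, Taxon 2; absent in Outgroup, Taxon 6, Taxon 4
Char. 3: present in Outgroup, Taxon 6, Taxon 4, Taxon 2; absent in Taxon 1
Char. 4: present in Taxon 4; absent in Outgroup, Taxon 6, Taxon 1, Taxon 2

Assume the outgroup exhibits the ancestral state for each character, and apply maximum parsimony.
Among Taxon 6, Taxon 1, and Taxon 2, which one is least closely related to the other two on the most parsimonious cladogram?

Taxon 6

Character polarity is set by the outgroup: the derived state is whichever differs from the outgroup's state, so for Char. 1, Char. 3 the derived state is 'absent', and for the remaining characters it is 'present'.
Char. 1 (derived state 'absent') is shared by Taxon 1, Taxon 2, and Taxon 4 — a synapomorphy uniting that clade.
Char. 2: derived state 'present' in Taxon 1 and Taxon 2 only — synapomorphy for {Taxon 1, Taxon 2}.
Char. 3 (derived state 'absent') is unique to Taxon 1 (autapomorphy; uninformative for grouping).
Char. 4 (derived state 'present') is unique to Taxon 4 (autapomorphy; uninformative for grouping).
Most parsimonious ingroup topology: (Taxon 6,((Taxon 1,Taxon 2),Taxon 4)).
Taxon 2 and Taxon 1 share a more recent common ancestor with each other than either does with Taxon 6, so Taxon 6 is the least closely related of the three.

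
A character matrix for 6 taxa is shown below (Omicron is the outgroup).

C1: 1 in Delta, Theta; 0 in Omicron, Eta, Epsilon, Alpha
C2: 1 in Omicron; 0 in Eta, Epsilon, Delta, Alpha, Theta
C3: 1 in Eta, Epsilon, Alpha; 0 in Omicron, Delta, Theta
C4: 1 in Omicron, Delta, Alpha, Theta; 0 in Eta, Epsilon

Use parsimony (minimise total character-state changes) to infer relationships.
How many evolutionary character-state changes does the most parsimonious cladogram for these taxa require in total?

4

Character polarity is set by the outgroup: the derived state is whichever differs from the outgroup's state, so for C2, C4 the derived state is '0', and for the remaining characters it is '1'.
Only Delta and Theta show the derived state '1' for C1, supporting them as a clade.
All ingroup taxa share the derived state '0' for C2; it defines the ingroup but does not resolve relationships within it.
Only Alpha, Epsilon, and Eta show the derived state '1' for C3, supporting them as a clade.
C4: derived state '0' in Epsilon and Eta only — synapomorphy for {Epsilon, Eta}.
Most parsimonious ingroup topology: (((Epsilon,Eta),Alpha),(Delta,Theta)).
Changes per character on this tree: C1: 1; C2: 1; C3: 1; C4: 1.
Total = 4.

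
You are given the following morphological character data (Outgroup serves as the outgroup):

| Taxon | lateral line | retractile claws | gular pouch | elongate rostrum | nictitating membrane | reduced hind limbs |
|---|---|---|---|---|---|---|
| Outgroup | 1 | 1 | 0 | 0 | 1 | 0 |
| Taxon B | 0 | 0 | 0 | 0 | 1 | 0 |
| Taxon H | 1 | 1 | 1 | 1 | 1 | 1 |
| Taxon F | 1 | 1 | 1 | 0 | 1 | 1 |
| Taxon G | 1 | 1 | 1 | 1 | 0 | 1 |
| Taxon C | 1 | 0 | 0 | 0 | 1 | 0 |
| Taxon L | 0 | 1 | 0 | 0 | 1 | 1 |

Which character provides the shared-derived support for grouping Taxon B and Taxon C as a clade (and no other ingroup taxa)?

retractile claws

Character polarity is set by the outgroup: the derived state is whichever differs from the outgroup's state, so for lateral line, retractile claws, nictitating membrane the derived state is '0', and for the remaining characters it is '1'.
lateral line (state '0') occurs in Taxon B and Taxon L but conflicts with the nesting implied by the other characters — most parsimoniously interpreted as homoplasy.
Only Taxon B and Taxon C show the derived state '0' for retractile claws, supporting them as a clade.
gular pouch (derived state '1') is shared by Taxon F, Taxon G, and Taxon H — a synapomorphy uniting that clade.
elongate rostrum: derived state '1' in Taxon G and Taxon H only — synapomorphy for {Taxon G, Taxon H}.
nictitating membrane (derived state '0') is unique to Taxon G (autapomorphy; uninformative for grouping).
reduced hind limbs: derived state '1' in Taxon F, Taxon G, Taxon H, and Taxon L only — synapomorphy for {Taxon F, Taxon G, Taxon H, Taxon L}.
Most parsimonious ingroup topology: ((Taxon B,Taxon C),(((Taxon H,Taxon G),Taxon F),Taxon L)).
The clade {Taxon B, Taxon C} is supported by retractile claws: its derived state '0' occurs in exactly those taxa and in no other taxon (including the outgroup).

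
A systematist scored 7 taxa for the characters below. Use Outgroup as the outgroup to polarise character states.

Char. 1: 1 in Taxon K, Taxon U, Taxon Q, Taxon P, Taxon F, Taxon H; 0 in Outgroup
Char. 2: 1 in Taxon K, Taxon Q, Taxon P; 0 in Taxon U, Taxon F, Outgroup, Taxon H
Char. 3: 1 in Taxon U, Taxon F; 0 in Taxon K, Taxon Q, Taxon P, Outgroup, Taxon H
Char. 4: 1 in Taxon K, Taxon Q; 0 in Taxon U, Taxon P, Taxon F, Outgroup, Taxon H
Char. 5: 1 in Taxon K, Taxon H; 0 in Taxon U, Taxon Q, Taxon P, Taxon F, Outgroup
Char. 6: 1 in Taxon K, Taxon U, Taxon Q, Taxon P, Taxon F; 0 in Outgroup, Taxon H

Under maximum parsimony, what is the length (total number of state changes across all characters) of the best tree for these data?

7

The outgroup has state '0' for every character, so '1' is the derived state throughout.
Char. 1 (derived state '1') is shared by all ingroup taxa — unites the whole ingroup.
Char. 2 (derived state '1') is shared by Taxon K, Taxon P, and Taxon Q — a synapomorphy uniting that clade.
Char. 3 (derived state '1') is shared by Taxon F and Taxon U — a synapomorphy uniting that clade.
Char. 4: derived state '1' in Taxon K and Taxon Q only — synapomorphy for {Taxon K, Taxon Q}.
Char. 5 groups Taxon H and Taxon K, which is incompatible with the clades supported by the remaining characters; treating it as convergent (homoplasy) costs fewer steps than any alternative tree.
Only Taxon F, Taxon K, Taxon P, Taxon Q, and Taxon U show the derived state '1' for Char. 6, supporting them as a clade.
Most parsimonious ingroup topology: (((Taxon P,(Taxon K,Taxon Q)),(Taxon U,Taxon F)),Taxon H).
Changes per character on this tree: Char. 1: 1; Char. 2: 1; Char. 3: 1; Char. 4: 1; Char. 5: 2; Char. 6: 1.
Total = 7.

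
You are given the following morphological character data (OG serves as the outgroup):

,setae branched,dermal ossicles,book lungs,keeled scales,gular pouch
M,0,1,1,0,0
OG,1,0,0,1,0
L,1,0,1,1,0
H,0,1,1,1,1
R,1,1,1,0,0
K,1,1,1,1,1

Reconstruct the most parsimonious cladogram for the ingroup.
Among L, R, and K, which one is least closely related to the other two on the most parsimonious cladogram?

Character polarity is set by the outgroup: the derived state is whichever differs from the outgroup's state, so for setae branched, keeled scales the derived state is '0', and for the remaining characters it is '1'.
setae branched groups H and M, which is incompatible with the clades supported by the remaining characters; treating it as convergent (homoplasy) costs fewer steps than any alternative tree.
dermal ossicles (derived state '1') is shared by H, K, M, and R — a synapomorphy uniting that clade.
All ingroup taxa share the derived state '1' for book lungs; it defines the ingroup but does not resolve relationships within it.
Only M and R show the derived state '0' for keeled scales, supporting them as a clade.
Only H and K show the derived state '1' for gular pouch, supporting them as a clade.
Most parsimonious ingroup topology: (((K,H),(R,M)),L).
R and K share a more recent common ancestor with each other than either does with L, so L is the least closely related of the three.

L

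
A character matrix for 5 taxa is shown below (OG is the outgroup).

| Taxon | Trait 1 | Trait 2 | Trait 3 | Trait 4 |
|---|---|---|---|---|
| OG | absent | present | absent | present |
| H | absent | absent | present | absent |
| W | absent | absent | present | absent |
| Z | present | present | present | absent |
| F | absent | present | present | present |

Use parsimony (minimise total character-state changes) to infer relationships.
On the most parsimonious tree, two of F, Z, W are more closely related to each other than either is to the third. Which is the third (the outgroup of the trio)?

Character polarity is set by the outgroup: the derived state is whichever differs from the outgroup's state, so for Trait 2, Trait 4 the derived state is 'absent', and for the remaining characters it is 'present'.
Trait 1: derived state 'present' in Z only — an autapomorphy, so it tells us nothing about relationships among taxa.
Only H and W show the derived state 'absent' for Trait 2, supporting them as a clade.
Trait 3 (derived state 'present') is shared by all ingroup taxa — unites the whole ingroup.
Trait 4 (derived state 'absent') is shared by H, W, and Z — a synapomorphy uniting that clade.
Most parsimonious ingroup topology: (((H,W),Z),F).
Z and W share a more recent common ancestor with each other than either does with F, so F is the least closely related of the three.

F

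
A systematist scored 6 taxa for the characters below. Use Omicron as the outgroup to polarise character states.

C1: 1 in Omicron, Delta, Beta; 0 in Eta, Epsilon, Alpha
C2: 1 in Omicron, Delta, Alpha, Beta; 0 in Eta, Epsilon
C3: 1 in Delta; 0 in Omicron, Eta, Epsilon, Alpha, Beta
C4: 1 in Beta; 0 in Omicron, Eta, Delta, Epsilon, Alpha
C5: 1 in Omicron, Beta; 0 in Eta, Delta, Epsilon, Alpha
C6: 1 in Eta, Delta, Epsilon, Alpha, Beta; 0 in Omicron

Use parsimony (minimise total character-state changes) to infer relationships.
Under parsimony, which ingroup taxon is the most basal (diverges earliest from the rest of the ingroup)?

Character polarity is set by the outgroup: the derived state is whichever differs from the outgroup's state, so for C1, C2, C5 the derived state is '0', and for the remaining characters it is '1'.
C1 (derived state '0') is shared by Alpha, Epsilon, and Eta — a synapomorphy uniting that clade.
C2: derived state '0' in Epsilon and Eta only — synapomorphy for {Epsilon, Eta}.
C3 (derived state '1') is unique to Delta (autapomorphy; uninformative for grouping).
C4 (derived state '1') is unique to Beta (autapomorphy; uninformative for grouping).
Only Alpha, Delta, Epsilon, and Eta show the derived state '0' for C5, supporting them as a clade.
C6 (derived state '1') is shared by all ingroup taxa — unites the whole ingroup.
Most parsimonious ingroup topology: ((((Eta,Epsilon),Alpha),Delta),Beta).
Beta is sister to the clade containing all other ingroup taxa, so it is the earliest-diverging (most basal) ingroup lineage.

Beta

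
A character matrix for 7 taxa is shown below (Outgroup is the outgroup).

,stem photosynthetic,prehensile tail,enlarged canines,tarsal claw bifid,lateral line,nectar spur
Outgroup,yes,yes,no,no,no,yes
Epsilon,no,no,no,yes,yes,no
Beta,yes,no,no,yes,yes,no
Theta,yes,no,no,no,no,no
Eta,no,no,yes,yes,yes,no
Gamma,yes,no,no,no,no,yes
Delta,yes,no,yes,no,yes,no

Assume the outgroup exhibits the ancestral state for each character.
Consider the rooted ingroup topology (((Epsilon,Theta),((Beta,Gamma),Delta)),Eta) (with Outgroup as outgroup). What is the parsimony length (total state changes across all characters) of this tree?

13

Map each character onto (((Epsilon,Theta),((Beta,Gamma),Delta)),Eta) (rooted by Outgroup) and count the minimum state changes it requires (Fitch parsimony):
stem photosynthetic: 2; prehensile tail: 1; enlarged canines: 2; tarsal claw bifid: 3; lateral line: 3; nectar spur: 2.
Total tree length = 13.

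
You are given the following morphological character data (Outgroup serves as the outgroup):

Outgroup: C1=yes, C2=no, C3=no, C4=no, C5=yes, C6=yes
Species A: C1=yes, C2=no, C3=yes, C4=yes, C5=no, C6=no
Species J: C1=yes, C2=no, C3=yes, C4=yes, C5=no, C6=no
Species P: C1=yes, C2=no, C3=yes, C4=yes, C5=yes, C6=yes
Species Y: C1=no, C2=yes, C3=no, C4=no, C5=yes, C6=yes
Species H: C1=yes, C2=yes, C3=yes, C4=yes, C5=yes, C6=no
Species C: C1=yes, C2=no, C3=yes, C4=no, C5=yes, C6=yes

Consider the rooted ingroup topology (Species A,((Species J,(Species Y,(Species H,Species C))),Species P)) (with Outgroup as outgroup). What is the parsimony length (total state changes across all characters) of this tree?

Map each character onto (Species A,((Species J,(Species Y,(Species H,Species C))),Species P)) (rooted by Outgroup) and count the minimum state changes it requires (Fitch parsimony):
C1: 1; C2: 2; C3: 2; C4: 3; C5: 2; C6: 3.
Total tree length = 13.

13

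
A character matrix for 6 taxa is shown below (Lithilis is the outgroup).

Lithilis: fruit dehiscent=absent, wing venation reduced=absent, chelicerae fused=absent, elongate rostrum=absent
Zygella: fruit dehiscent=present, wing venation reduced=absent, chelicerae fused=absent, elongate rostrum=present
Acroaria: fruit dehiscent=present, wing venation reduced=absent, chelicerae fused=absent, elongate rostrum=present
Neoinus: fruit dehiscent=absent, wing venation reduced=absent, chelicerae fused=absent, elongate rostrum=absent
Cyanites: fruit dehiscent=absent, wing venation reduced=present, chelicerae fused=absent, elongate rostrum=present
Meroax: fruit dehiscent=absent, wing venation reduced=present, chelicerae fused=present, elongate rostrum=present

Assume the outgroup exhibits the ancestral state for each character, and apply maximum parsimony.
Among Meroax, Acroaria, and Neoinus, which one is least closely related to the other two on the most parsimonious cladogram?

The outgroup has state 'absent' for every character, so 'present' is the derived state throughout.
fruit dehiscent: derived state 'present' in Acroaria and Zygella only — synapomorphy for {Acroaria, Zygella}.
wing venation reduced: derived state 'present' in Cyanites and Meroax only — synapomorphy for {Cyanites, Meroax}.
chelicerae fused: derived state 'present' in Meroax only — an autapomorphy, so it tells us nothing about relationships among taxa.
elongate rostrum (derived state 'present') is shared by Acroaria, Cyanites, Meroax, and Zygella — a synapomorphy uniting that clade.
Most parsimonious ingroup topology: (((Zygella,Acroaria),(Cyanites,Meroax)),Neoinus).
Meroax and Acroaria share a more recent common ancestor with each other than either does with Neoinus, so Neoinus is the least closely related of the three.

Neoinus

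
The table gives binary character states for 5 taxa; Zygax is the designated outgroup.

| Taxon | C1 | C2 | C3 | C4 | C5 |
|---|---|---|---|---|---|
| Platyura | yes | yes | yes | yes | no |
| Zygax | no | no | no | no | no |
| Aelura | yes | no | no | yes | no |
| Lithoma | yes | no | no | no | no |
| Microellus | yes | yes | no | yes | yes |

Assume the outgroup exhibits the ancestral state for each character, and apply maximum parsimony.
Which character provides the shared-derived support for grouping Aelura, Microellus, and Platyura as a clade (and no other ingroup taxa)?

C4

The outgroup has state 'no' for every character, so 'yes' is the derived state throughout.
C1 (derived state 'yes') is shared by all ingroup taxa — unites the whole ingroup.
Only Microellus and Platyura show the derived state 'yes' for C2, supporting them as a clade.
C3: derived state 'yes' in Platyura only — an autapomorphy, so it tells us nothing about relationships among taxa.
C4: derived state 'yes' in Aelura, Microellus, and Platyura only — synapomorphy for {Aelura, Microellus, Platyura}.
C5: derived state 'yes' in Microellus only — an autapomorphy, so it tells us nothing about relationships among taxa.
Most parsimonious ingroup topology: (((Microellus,Platyura),Aelura),Lithoma).
The clade {Aelura, Microellus, Platyura} is supported by C4: its derived state 'yes' occurs in exactly those taxa and in no other taxon (including the outgroup).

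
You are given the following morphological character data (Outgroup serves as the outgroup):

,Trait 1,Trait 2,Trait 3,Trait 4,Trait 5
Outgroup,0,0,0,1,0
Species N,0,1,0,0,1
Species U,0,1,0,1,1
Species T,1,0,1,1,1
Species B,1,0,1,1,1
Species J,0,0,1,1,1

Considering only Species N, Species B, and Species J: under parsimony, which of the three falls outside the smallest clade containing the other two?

Character polarity is set by the outgroup: the derived state is whichever differs from the outgroup's state, so for Trait 4 the derived state is '0', and for the remaining characters it is '1'.
Trait 1 (derived state '1') is shared by Species B and Species T — a synapomorphy uniting that clade.
Only Species N and Species U show the derived state '1' for Trait 2, supporting them as a clade.
Only Species B, Species J, and Species T show the derived state '1' for Trait 3, supporting them as a clade.
Trait 4: derived state '0' in Species N only — an autapomorphy, so it tells us nothing about relationships among taxa.
All ingroup taxa share the derived state '1' for Trait 5; it defines the ingroup but does not resolve relationships within it.
Most parsimonious ingroup topology: ((Species N,Species U),((Species T,Species B),Species J)).
Species J and Species B share a more recent common ancestor with each other than either does with Species N, so Species N is the least closely related of the three.

Species N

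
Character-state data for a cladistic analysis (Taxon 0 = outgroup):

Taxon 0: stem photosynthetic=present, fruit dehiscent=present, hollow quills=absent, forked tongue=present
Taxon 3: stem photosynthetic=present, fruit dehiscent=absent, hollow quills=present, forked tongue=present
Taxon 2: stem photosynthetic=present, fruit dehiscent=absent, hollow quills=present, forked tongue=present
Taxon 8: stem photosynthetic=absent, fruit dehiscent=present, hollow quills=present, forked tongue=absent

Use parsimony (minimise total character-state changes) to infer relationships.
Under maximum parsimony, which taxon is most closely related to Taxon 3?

Taxon 2

Character polarity is set by the outgroup: the derived state is whichever differs from the outgroup's state, so for stem photosynthetic, fruit dehiscent, forked tongue the derived state is 'absent', and for the remaining characters it is 'present'.
stem photosynthetic: derived state 'absent' in Taxon 8 only — an autapomorphy, so it tells us nothing about relationships among taxa.
fruit dehiscent (derived state 'absent') is shared by Taxon 2 and Taxon 3 — a synapomorphy uniting that clade.
hollow quills (derived state 'present') is shared by all ingroup taxa — unites the whole ingroup.
forked tongue (derived state 'absent') is unique to Taxon 8 (autapomorphy; uninformative for grouping).
Most parsimonious ingroup topology: ((Taxon 3,Taxon 2),Taxon 8).
Taxon 3 and Taxon 2 form a cherry on this tree, so they are sister taxa.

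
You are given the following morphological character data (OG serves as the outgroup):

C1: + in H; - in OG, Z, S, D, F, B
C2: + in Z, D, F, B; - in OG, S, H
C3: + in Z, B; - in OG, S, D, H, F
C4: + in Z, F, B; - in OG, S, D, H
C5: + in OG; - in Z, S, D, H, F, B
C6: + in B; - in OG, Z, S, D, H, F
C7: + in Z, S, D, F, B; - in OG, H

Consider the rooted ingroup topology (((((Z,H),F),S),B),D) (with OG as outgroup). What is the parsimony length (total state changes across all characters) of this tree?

Map each character onto (((((Z,H),F),S),B),D) (rooted by OG) and count the minimum state changes it requires (Fitch parsimony):
C1: 1; C2: 3; C3: 2; C4: 3; C5: 1; C6: 1; C7: 2.
Total tree length = 13.

13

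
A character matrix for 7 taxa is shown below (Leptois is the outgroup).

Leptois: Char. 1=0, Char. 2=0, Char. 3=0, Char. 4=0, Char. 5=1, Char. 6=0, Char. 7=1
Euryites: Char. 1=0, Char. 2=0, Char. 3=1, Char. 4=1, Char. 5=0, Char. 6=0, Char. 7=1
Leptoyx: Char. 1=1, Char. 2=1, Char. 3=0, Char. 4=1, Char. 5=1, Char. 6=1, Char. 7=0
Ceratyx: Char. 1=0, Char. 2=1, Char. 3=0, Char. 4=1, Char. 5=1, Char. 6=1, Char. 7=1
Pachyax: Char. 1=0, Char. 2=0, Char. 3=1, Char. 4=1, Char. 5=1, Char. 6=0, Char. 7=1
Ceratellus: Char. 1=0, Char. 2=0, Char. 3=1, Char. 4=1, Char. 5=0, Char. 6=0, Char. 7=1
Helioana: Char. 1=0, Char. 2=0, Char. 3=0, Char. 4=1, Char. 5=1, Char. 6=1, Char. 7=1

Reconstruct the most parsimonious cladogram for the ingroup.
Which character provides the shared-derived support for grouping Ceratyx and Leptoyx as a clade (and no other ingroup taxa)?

Char. 2

Character polarity is set by the outgroup: the derived state is whichever differs from the outgroup's state, so for Char. 5, Char. 7 the derived state is '0', and for the remaining characters it is '1'.
Char. 1: derived state '1' in Leptoyx only — an autapomorphy, so it tells us nothing about relationships among taxa.
Only Ceratyx and Leptoyx show the derived state '1' for Char. 2, supporting them as a clade.
Char. 3: derived state '1' in Ceratellus, Euryites, and Pachyax only — synapomorphy for {Ceratellus, Euryites, Pachyax}.
All ingroup taxa share the derived state '1' for Char. 4; it defines the ingroup but does not resolve relationships within it.
Char. 5 (derived state '0') is shared by Ceratellus and Euryites — a synapomorphy uniting that clade.
Only Ceratyx, Helioana, and Leptoyx show the derived state '1' for Char. 6, supporting them as a clade.
Char. 7: derived state '0' in Leptoyx only — an autapomorphy, so it tells us nothing about relationships among taxa.
Most parsimonious ingroup topology: (((Euryites,Ceratellus),Pachyax),((Leptoyx,Ceratyx),Helioana)).
The clade {Ceratyx, Leptoyx} is supported by Char. 2: its derived state '1' occurs in exactly those taxa and in no other taxon (including the outgroup).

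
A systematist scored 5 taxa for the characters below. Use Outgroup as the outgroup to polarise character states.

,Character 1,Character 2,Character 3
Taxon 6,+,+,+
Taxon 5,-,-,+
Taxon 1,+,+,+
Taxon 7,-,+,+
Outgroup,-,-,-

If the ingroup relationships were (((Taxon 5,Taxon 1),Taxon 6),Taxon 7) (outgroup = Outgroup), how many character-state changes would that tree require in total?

Map each character onto (((Taxon 5,Taxon 1),Taxon 6),Taxon 7) (rooted by Outgroup) and count the minimum state changes it requires (Fitch parsimony):
Character 1: 2; Character 2: 2; Character 3: 1.
Total tree length = 5.

5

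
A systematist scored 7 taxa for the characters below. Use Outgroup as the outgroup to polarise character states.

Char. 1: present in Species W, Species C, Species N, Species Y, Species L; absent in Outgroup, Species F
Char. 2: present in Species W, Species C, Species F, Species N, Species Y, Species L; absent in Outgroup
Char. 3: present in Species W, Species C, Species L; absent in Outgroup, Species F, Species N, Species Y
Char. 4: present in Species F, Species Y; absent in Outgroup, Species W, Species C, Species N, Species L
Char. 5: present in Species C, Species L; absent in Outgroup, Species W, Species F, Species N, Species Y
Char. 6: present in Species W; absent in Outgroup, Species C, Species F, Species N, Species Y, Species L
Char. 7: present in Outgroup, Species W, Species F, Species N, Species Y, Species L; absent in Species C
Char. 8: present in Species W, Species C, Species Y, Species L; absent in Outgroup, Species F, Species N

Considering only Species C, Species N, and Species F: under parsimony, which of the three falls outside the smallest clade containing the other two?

Character polarity is set by the outgroup: the derived state is whichever differs from the outgroup's state, so for Char. 7 the derived state is 'absent', and for the remaining characters it is 'present'.
Char. 1 (derived state 'present') is shared by Species C, Species L, Species N, Species W, and Species Y — a synapomorphy uniting that clade.
Char. 2 (derived state 'present') is shared by all ingroup taxa — unites the whole ingroup.
Char. 3 (derived state 'present') is shared by Species C, Species L, and Species W — a synapomorphy uniting that clade.
Char. 4 groups Species F and Species Y, which is incompatible with the clades supported by the remaining characters; treating it as convergent (homoplasy) costs fewer steps than any alternative tree.
Char. 5 (derived state 'present') is shared by Species C and Species L — a synapomorphy uniting that clade.
Char. 6: derived state 'present' in Species W only — an autapomorphy, so it tells us nothing about relationships among taxa.
Char. 7 (derived state 'absent') is unique to Species C (autapomorphy; uninformative for grouping).
Char. 8: derived state 'present' in Species C, Species L, Species W, and Species Y only — synapomorphy for {Species C, Species L, Species W, Species Y}.
Most parsimonious ingroup topology: (((Species Y,((Species C,Species L),Species W)),Species N),Species F).
Species N and Species C share a more recent common ancestor with each other than either does with Species F, so Species F is the least closely related of the three.

Species F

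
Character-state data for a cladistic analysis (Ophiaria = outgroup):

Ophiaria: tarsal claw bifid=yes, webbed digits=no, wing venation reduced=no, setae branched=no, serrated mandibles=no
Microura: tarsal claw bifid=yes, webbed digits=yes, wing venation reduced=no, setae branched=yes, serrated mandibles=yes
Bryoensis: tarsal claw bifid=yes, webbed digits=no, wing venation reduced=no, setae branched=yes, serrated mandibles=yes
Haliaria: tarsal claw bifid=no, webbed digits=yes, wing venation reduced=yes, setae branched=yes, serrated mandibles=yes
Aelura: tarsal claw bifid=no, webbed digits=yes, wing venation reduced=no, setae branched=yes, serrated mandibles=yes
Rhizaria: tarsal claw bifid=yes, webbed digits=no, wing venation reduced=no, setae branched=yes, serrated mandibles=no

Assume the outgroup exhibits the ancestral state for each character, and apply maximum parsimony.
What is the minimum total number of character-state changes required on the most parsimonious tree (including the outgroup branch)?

5

Character polarity is set by the outgroup: the derived state is whichever differs from the outgroup's state, so for tarsal claw bifid the derived state is 'no', and for the remaining characters it is 'yes'.
Only Aelura and Haliaria show the derived state 'no' for tarsal claw bifid, supporting them as a clade.
webbed digits (derived state 'yes') is shared by Aelura, Haliaria, and Microura — a synapomorphy uniting that clade.
wing venation reduced (derived state 'yes') is unique to Haliaria (autapomorphy; uninformative for grouping).
setae branched (derived state 'yes') is shared by all ingroup taxa — unites the whole ingroup.
serrated mandibles: derived state 'yes' in Aelura, Bryoensis, Haliaria, and Microura only — synapomorphy for {Aelura, Bryoensis, Haliaria, Microura}.
Most parsimonious ingroup topology: (((Microura,(Haliaria,Aelura)),Bryoensis),Rhizaria).
Changes per character on this tree: tarsal claw bifid: 1; webbed digits: 1; wing venation reduced: 1; setae branched: 1; serrated mandibles: 1.
Total = 5.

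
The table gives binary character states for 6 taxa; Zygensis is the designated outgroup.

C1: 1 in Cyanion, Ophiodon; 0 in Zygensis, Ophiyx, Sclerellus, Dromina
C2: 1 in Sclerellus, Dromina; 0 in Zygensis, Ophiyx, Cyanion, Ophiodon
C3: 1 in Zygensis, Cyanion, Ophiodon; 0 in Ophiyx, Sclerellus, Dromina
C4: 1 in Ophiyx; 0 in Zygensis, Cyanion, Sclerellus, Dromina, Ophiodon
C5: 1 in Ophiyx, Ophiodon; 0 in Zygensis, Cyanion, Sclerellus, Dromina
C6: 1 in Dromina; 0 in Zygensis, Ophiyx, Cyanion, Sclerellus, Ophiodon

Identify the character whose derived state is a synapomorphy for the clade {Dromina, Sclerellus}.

C2

Character polarity is set by the outgroup: the derived state is whichever differs from the outgroup's state, so for C3 the derived state is '0', and for the remaining characters it is '1'.
C1: derived state '1' in Cyanion and Ophiodon only — synapomorphy for {Cyanion, Ophiodon}.
C2 (derived state '1') is shared by Dromina and Sclerellus — a synapomorphy uniting that clade.
C3 (derived state '0') is shared by Dromina, Ophiyx, and Sclerellus — a synapomorphy uniting that clade.
C4: derived state '1' in Ophiyx only — an autapomorphy, so it tells us nothing about relationships among taxa.
C5 groups Ophiodon and Ophiyx, which is incompatible with the clades supported by the remaining characters; treating it as convergent (homoplasy) costs fewer steps than any alternative tree.
C6 (derived state '1') is unique to Dromina (autapomorphy; uninformative for grouping).
Most parsimonious ingroup topology: ((Ophiyx,(Dromina,Sclerellus)),(Ophiodon,Cyanion)).
The clade {Dromina, Sclerellus} is supported by C2: its derived state '1' occurs in exactly those taxa and in no other taxon (including the outgroup).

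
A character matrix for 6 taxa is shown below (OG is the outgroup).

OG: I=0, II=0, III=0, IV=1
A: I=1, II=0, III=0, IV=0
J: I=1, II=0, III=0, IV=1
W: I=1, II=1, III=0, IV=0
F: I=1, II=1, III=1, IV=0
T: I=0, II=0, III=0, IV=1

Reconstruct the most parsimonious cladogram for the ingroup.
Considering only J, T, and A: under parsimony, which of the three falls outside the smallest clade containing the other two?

Character polarity is set by the outgroup: the derived state is whichever differs from the outgroup's state, so for IV the derived state is '0', and for the remaining characters it is '1'.
I (derived state '1') is shared by A, F, J, and W — a synapomorphy uniting that clade.
II (derived state '1') is shared by F and W — a synapomorphy uniting that clade.
III: derived state '1' in F only — an autapomorphy, so it tells us nothing about relationships among taxa.
IV (derived state '0') is shared by A, F, and W — a synapomorphy uniting that clade.
Most parsimonious ingroup topology: (((A,(W,F)),J),T).
J and A share a more recent common ancestor with each other than either does with T, so T is the least closely related of the three.

T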